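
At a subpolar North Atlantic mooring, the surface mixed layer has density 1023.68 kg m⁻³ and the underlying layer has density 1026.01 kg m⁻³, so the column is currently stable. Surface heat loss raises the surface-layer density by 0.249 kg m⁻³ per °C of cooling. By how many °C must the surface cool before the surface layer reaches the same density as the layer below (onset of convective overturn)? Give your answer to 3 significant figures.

9.36 °C

Density deficit of the surface layer: 1026.01 − 1023.68 = 2.33 kg m⁻³.
Required change = 2.33 / 0.249 = 9.36 °C.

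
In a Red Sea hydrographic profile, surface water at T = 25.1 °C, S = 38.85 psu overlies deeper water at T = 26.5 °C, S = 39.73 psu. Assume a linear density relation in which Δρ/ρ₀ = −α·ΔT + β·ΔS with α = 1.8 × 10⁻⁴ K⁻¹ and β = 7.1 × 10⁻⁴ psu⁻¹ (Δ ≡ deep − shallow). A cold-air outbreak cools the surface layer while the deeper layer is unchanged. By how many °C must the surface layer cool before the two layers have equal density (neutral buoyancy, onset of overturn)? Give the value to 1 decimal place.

Neutral buoyancy requires Δρ = 0, i.e. −α(T_deep − T_surf′) + β(S_deep − S_surf) = 0.
T_surf′ = T_deep − (β/α)·ΔS = 26.5 − (7.1 × 10⁻⁴/1.8 × 10⁻⁴)·(+0.88) = 23.029 °C.
Cooling required: 25.1 − (23.029) = 2.071 °C.

2.1 °C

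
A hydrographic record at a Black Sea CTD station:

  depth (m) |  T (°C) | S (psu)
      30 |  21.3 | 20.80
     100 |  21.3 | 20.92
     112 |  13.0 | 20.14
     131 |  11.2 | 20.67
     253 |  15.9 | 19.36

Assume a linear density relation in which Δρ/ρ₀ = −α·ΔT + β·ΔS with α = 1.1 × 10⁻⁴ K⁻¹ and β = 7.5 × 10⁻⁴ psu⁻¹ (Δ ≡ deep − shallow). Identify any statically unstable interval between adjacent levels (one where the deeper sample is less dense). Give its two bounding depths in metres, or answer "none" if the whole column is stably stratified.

Evaluate Δρ/ρ₀ = −αΔT + βΔS across each adjacent pair:
  30–100 m: −αΔT+βΔS = −(1.1 × 10⁻⁴)(+0.0)+(7.5 × 10⁻⁴)(+0.12) = 9.0 × 10⁻⁵ → stable
  100–112 m: −αΔT+βΔS = −(1.1 × 10⁻⁴)(-8.3)+(7.5 × 10⁻⁴)(-0.78) = 3.3 × 10⁻⁴ → stable
  112–131 m: −αΔT+βΔS = −(1.1 × 10⁻⁴)(-1.8)+(7.5 × 10⁻⁴)(+0.53) = 6.0 × 10⁻⁴ → stable
  131–253 m: −αΔT+βΔS = −(1.1 × 10⁻⁴)(+4.7)+(7.5 × 10⁻⁴)(-1.31) = -1.5 × 10⁻³ → UNSTABLE
The 131–253 m interval has Δρ < 0: lighter water underlies denser water.

131–253 m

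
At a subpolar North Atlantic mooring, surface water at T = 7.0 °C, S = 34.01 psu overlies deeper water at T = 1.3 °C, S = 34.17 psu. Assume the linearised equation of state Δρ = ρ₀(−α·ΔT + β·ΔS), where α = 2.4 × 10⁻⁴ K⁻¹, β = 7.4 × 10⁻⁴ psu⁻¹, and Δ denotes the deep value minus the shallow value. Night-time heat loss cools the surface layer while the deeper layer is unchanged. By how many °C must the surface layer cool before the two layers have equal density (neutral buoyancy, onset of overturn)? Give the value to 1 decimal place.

Neutral buoyancy requires Δρ = 0, i.e. −α(T_deep − T_surf′) + β(S_deep − S_surf) = 0.
T_surf′ = T_deep − (β/α)·ΔS = 1.3 − (7.4 × 10⁻⁴/2.4 × 10⁻⁴)·(+0.16) = 0.807 °C.
Cooling required: 7.0 − (0.807) = 6.193 °C.

6.2 °C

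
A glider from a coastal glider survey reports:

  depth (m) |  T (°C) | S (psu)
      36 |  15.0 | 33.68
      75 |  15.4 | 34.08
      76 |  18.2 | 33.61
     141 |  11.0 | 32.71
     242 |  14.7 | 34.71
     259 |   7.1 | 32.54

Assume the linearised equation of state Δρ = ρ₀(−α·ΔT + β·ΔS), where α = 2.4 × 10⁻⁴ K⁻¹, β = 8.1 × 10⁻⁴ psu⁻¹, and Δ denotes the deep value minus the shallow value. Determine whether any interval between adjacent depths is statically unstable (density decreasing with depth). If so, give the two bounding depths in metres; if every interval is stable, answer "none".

Evaluate Δρ/ρ₀ = −αΔT + βΔS across each adjacent pair:
  36–75 m: −αΔT+βΔS = −(2.4 × 10⁻⁴)(+0.4)+(8.1 × 10⁻⁴)(+0.40) = 2.3 × 10⁻⁴ → stable
  75–76 m: −αΔT+βΔS = −(2.4 × 10⁻⁴)(+2.8)+(8.1 × 10⁻⁴)(-0.47) = -1.1 × 10⁻³ → UNSTABLE
  76–141 m: −αΔT+βΔS = −(2.4 × 10⁻⁴)(-7.2)+(8.1 × 10⁻⁴)(-0.90) = 1.0 × 10⁻³ → stable
  141–242 m: −αΔT+βΔS = −(2.4 × 10⁻⁴)(+3.7)+(8.1 × 10⁻⁴)(+2.00) = 7.3 × 10⁻⁴ → stable
  242–259 m: −αΔT+βΔS = −(2.4 × 10⁻⁴)(-7.6)+(8.1 × 10⁻⁴)(-2.17) = 6.6 × 10⁻⁵ → stable
The 75–76 m interval has Δρ < 0: lighter water underlies denser water.

75–76 m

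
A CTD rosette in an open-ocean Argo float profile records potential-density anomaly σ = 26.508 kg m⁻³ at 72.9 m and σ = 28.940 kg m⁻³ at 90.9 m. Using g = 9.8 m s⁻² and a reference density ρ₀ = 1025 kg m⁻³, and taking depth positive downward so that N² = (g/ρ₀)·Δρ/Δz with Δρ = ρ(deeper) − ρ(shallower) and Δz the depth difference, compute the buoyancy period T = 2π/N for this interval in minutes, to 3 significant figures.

2.91 min

Δρ = 1028.940 − 1026.508 = 2.432 kg m⁻³ over Δz = 90.9 − 72.9 = 18 m.
N² = (9.8/1025) × (2.432/18) = 1.2918 × 10⁻³ s⁻².
N = √(1.2918 × 10⁻³) = 0.035942 rad s⁻¹, so T = 2π/N = 174.81 s = 2.9135 min ≈ 2.91 min.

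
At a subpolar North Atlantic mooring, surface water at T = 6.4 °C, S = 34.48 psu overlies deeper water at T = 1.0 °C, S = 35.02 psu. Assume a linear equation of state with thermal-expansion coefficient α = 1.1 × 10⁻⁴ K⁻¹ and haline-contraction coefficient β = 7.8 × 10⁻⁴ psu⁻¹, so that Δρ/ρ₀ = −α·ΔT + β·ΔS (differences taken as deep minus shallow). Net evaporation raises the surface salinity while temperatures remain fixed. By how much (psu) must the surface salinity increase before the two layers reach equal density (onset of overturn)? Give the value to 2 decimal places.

1.30 psu

Neutral buoyancy requires −α(T_deep − T_surf) + β(S_deep − S_surf′) = 0.
S_surf′ = S_deep − (α/β)·ΔT = 35.02 − (1.1 × 10⁻⁴/7.8 × 10⁻⁴)·(-5.4) = 35.7815 psu.
Increase required: 35.7815 − 34.48 = 1.3015 psu.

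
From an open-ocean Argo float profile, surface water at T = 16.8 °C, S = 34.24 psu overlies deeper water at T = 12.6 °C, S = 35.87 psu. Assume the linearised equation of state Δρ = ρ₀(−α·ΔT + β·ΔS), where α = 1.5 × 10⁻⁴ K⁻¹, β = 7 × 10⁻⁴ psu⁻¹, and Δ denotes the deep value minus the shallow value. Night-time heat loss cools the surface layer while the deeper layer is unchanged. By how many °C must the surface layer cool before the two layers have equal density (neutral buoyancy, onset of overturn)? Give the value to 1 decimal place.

11.8 °C

Neutral buoyancy requires Δρ = 0, i.e. −α(T_deep − T_surf′) + β(S_deep − S_surf) = 0.
T_surf′ = T_deep − (β/α)·ΔS = 12.6 − (7 × 10⁻⁴/1.5 × 10⁻⁴)·(+1.63) = 4.993 °C.
Cooling required: 16.8 − (4.993) = 11.807 °C.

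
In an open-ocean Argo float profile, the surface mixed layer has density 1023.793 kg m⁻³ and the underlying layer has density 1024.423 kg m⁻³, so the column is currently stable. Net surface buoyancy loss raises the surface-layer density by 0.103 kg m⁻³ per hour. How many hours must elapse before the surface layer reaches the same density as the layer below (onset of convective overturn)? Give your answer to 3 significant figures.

Density deficit of the surface layer: 1024.423 − 1023.793 = 0.63 kg m⁻³.
Required change = 0.63 / 0.103 = 6.12 hours.

6.12 hours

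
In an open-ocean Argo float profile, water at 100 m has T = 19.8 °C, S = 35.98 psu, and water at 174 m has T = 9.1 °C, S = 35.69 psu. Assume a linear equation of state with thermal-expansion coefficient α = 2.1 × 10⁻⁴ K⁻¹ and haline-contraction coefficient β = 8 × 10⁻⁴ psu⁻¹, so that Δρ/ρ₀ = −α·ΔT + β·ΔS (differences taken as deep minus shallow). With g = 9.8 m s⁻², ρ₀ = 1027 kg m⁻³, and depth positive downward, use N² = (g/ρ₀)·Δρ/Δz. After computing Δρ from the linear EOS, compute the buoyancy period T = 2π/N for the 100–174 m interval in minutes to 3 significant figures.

ΔT = -10.7 K, ΔS = -0.29 psu (deep − shallow).
Δρ/ρ₀ = −αΔT + βΔS = 2.247 × 10⁻³ − 2.32 × 10⁻⁴ = 2.015 × 10⁻³, so Δρ ≈ 2.069 kg m⁻³.
N² = (g/ρ₀)·Δρ/Δz = g·(Δρ/ρ₀)/Δz = 9.8 × 2.015 × 10⁻³ / 74 = 2.6685 × 10⁻⁴ s⁻².
N = √(2.6685 × 10⁻⁴) = 0.016336 rad s⁻¹ → T = 2π/N = 384.62 s = 6.4103 min ≈ 6.41 min.

6.41 min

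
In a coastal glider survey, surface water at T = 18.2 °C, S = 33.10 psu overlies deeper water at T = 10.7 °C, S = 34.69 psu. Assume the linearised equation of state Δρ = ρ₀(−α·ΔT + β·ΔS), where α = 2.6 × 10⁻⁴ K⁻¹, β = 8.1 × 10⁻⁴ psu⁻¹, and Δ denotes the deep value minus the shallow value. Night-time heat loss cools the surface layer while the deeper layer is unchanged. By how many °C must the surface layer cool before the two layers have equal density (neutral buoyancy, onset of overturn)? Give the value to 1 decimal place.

12.5 °C

Neutral buoyancy requires Δρ = 0, i.e. −α(T_deep − T_surf′) + β(S_deep − S_surf) = 0.
T_surf′ = T_deep − (β/α)·ΔS = 10.7 − (8.1 × 10⁻⁴/2.6 × 10⁻⁴)·(+1.59) = 5.747 °C.
Cooling required: 18.2 − (5.747) = 12.453 °C.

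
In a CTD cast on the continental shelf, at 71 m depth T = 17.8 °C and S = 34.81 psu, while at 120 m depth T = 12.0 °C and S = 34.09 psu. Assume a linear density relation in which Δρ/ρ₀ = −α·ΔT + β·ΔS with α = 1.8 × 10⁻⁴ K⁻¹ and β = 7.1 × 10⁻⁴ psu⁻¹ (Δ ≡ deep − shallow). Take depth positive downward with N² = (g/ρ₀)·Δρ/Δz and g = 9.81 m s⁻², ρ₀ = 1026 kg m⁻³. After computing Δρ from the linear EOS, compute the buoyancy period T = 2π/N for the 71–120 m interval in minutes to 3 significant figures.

ΔT = -5.8 K, ΔS = -0.72 psu (deep − shallow).
Δρ/ρ₀ = −αΔT + βΔS = 1.044 × 10⁻³ − 5.112 × 10⁻⁴ = 5.328 × 10⁻⁴, so Δρ ≈ 0.5467 kg m⁻³.
N² = (g/ρ₀)·Δρ/Δz = g·(Δρ/ρ₀)/Δz = 9.81 × 5.328 × 10⁻⁴ / 49 = 1.0667 × 10⁻⁴ s⁻².
N = √(1.0667 × 10⁻⁴) = 0.010328 rad s⁻¹ → T = 2π/N = 608.36 s = 10.139 min ≈ 10.1 min.

10.1 min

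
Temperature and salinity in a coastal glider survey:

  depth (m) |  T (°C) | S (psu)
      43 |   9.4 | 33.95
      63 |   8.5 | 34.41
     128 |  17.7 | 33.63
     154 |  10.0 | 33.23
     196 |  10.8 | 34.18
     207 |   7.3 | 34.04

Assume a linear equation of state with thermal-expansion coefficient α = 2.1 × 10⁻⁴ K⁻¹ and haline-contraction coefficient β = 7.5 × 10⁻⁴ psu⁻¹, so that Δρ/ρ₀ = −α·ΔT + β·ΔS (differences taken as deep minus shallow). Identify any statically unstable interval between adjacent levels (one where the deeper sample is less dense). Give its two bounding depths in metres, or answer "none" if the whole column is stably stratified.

Evaluate Δρ/ρ₀ = −αΔT + βΔS across each adjacent pair:
  43–63 m: −αΔT+βΔS = −(2.1 × 10⁻⁴)(-0.9)+(7.5 × 10⁻⁴)(+0.46) = 5.3 × 10⁻⁴ → stable
  63–128 m: −αΔT+βΔS = −(2.1 × 10⁻⁴)(+9.2)+(7.5 × 10⁻⁴)(-0.78) = -2.5 × 10⁻³ → UNSTABLE
  128–154 m: −αΔT+βΔS = −(2.1 × 10⁻⁴)(-7.7)+(7.5 × 10⁻⁴)(-0.40) = 1.3 × 10⁻³ → stable
  154–196 m: −αΔT+βΔS = −(2.1 × 10⁻⁴)(+0.8)+(7.5 × 10⁻⁴)(+0.95) = 5.4 × 10⁻⁴ → stable
  196–207 m: −αΔT+βΔS = −(2.1 × 10⁻⁴)(-3.5)+(7.5 × 10⁻⁴)(-0.14) = 6.3 × 10⁻⁴ → stable
The 63–128 m interval has Δρ < 0: lighter water underlies denser water.

63–128 m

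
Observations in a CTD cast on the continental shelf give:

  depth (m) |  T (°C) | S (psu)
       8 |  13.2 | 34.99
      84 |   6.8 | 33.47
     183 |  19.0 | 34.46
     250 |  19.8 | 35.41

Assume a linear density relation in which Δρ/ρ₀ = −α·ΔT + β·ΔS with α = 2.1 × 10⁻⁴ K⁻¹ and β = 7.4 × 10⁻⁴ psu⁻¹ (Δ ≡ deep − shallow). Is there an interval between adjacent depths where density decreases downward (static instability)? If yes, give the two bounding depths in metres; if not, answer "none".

Evaluate Δρ/ρ₀ = −αΔT + βΔS across each adjacent pair:
  8–84 m: −αΔT+βΔS = −(2.1 × 10⁻⁴)(-6.4)+(7.4 × 10⁻⁴)(-1.52) = 2.2 × 10⁻⁴ → stable
  84–183 m: −αΔT+βΔS = −(2.1 × 10⁻⁴)(+12.2)+(7.4 × 10⁻⁴)(+0.99) = -1.8 × 10⁻³ → UNSTABLE
  183–250 m: −αΔT+βΔS = −(2.1 × 10⁻⁴)(+0.8)+(7.4 × 10⁻⁴)(+0.95) = 5.3 × 10⁻⁴ → stable
The 84–183 m interval has Δρ < 0: lighter water underlies denser water.

84–183 m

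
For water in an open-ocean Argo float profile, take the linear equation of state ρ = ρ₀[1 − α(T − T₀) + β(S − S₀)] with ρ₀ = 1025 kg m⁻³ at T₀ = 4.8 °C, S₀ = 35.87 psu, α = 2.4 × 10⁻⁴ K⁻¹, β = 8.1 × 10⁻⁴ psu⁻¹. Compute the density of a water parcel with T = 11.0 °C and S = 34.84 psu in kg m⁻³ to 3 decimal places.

1022.620 kg m⁻³

T − T₀ = +6.2 K, S − S₀ = -1.03 psu.
Bracket = 1 − α·(+6.2) + β·(-1.03) = 1 + (-2.3223 × 10⁻³) = 0.9976777.
ρ = 1025 × 0.9976777 = 1022.620 kg m⁻³.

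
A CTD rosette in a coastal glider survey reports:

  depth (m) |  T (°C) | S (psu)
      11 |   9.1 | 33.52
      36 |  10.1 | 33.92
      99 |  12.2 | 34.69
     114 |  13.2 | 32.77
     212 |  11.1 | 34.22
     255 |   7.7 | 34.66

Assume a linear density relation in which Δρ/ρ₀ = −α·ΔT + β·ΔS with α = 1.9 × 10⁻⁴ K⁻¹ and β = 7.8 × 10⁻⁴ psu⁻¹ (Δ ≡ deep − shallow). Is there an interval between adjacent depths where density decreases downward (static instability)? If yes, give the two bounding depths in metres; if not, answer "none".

99–114 m

Evaluate Δρ/ρ₀ = −αΔT + βΔS across each adjacent pair:
  11–36 m: −αΔT+βΔS = −(1.9 × 10⁻⁴)(+1.0)+(7.8 × 10⁻⁴)(+0.40) = 1.2 × 10⁻⁴ → stable
  36–99 m: −αΔT+βΔS = −(1.9 × 10⁻⁴)(+2.1)+(7.8 × 10⁻⁴)(+0.77) = 2.0 × 10⁻⁴ → stable
  99–114 m: −αΔT+βΔS = −(1.9 × 10⁻⁴)(+1.0)+(7.8 × 10⁻⁴)(-1.92) = -1.7 × 10⁻³ → UNSTABLE
  114–212 m: −αΔT+βΔS = −(1.9 × 10⁻⁴)(-2.1)+(7.8 × 10⁻⁴)(+1.45) = 1.5 × 10⁻³ → stable
  212–255 m: −αΔT+βΔS = −(1.9 × 10⁻⁴)(-3.4)+(7.8 × 10⁻⁴)(+0.44) = 9.9 × 10⁻⁴ → stable
The 99–114 m interval has Δρ < 0: lighter water underlies denser water.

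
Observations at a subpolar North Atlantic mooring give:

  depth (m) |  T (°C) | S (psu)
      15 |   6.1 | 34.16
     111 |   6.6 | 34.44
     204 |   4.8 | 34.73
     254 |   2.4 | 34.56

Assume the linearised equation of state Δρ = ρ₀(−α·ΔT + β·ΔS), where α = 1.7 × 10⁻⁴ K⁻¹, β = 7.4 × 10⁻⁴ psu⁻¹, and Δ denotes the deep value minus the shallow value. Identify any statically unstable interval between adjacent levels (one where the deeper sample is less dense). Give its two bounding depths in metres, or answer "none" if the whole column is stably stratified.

none

Evaluate Δρ/ρ₀ = −αΔT + βΔS across each adjacent pair:
  15–111 m: −αΔT+βΔS = −(1.7 × 10⁻⁴)(+0.5)+(7.4 × 10⁻⁴)(+0.28) = 1.2 × 10⁻⁴ → stable
  111–204 m: −αΔT+βΔS = −(1.7 × 10⁻⁴)(-1.8)+(7.4 × 10⁻⁴)(+0.29) = 5.2 × 10⁻⁴ → stable
  204–254 m: −αΔT+βΔS = −(1.7 × 10⁻⁴)(-2.4)+(7.4 × 10⁻⁴)(-0.17) = 2.8 × 10⁻⁴ → stable
Every interval has Δρ > 0: the column is stably stratified throughout.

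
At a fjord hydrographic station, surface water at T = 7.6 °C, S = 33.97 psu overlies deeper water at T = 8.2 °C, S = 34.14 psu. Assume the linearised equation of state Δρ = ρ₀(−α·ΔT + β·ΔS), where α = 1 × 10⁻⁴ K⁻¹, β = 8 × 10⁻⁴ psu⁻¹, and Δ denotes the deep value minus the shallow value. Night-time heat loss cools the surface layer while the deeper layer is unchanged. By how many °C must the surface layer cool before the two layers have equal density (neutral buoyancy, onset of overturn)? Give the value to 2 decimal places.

0.76 °C

Neutral buoyancy requires Δρ = 0, i.e. −α(T_deep − T_surf′) + β(S_deep − S_surf) = 0.
T_surf′ = T_deep − (β/α)·ΔS = 8.2 − (8 × 10⁻⁴/1 × 10⁻⁴)·(+0.17) = 6.8400 °C.
Cooling required: 7.6 − (6.8400) = 0.7600 °C.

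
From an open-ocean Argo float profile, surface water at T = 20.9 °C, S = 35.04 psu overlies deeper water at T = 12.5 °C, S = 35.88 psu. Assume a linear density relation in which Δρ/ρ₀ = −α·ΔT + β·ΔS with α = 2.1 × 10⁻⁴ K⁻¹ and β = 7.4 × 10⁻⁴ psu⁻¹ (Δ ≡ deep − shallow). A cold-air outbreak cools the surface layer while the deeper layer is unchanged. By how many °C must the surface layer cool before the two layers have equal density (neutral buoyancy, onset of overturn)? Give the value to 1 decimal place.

Neutral buoyancy requires Δρ = 0, i.e. −α(T_deep − T_surf′) + β(S_deep − S_surf) = 0.
T_surf′ = T_deep − (β/α)·ΔS = 12.5 − (7.4 × 10⁻⁴/2.1 × 10⁻⁴)·(+0.84) = 9.540 °C.
Cooling required: 20.9 − (9.540) = 11.360 °C.

11.4 °C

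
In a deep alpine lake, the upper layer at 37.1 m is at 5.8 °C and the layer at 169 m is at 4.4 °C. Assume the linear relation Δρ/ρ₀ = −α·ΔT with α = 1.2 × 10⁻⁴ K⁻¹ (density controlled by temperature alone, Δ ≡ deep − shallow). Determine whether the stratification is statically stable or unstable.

ΔT = 4.4 − 5.8 = -1.4 K, so Δρ/ρ₀ = −αΔT = 1.68 × 10⁻⁴.
Δρ/ρ₀ > 0, so Δρ > 0: deeper water is denser → statically stable.

stable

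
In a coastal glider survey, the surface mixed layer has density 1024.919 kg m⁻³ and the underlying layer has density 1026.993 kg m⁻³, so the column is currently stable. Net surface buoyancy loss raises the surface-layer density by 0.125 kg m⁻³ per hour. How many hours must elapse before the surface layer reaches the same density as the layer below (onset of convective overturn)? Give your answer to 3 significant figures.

16.6 hours

Density deficit of the surface layer: 1026.993 − 1024.919 = 2.074 kg m⁻³.
Required change = 2.074 / 0.125 = 16.6 hours.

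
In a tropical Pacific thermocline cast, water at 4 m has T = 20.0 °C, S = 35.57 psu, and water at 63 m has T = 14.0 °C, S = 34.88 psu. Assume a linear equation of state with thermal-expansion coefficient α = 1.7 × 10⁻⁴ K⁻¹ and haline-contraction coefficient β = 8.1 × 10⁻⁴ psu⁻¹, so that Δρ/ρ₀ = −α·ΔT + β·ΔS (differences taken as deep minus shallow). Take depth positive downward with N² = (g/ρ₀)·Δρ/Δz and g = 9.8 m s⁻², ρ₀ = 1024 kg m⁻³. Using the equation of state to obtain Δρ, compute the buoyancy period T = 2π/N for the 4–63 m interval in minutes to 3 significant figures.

ΔT = -6.0 K, ΔS = -0.69 psu (deep − shallow).
Δρ/ρ₀ = −αΔT + βΔS = 1.02 × 10⁻³ − 5.589 × 10⁻⁴ = 4.611 × 10⁻⁴, so Δρ ≈ 0.4722 kg m⁻³.
N² = (g/ρ₀)·Δρ/Δz = g·(Δρ/ρ₀)/Δz = 9.8 × 4.611 × 10⁻⁴ / 59 = 7.6589 × 10⁻⁵ s⁻².
N = √(7.6589 × 10⁻⁵) = 8.7515 × 10⁻³ rad s⁻¹ → T = 2π/N = 717.96 s = 11.966 min ≈ 12.0 min.

12.0 min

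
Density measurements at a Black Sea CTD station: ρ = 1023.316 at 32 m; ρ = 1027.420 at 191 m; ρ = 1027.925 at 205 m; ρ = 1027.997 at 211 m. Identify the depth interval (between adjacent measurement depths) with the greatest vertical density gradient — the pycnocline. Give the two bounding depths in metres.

191–205 m

Compute the density gradient over each adjacent pair:
  32–191 m: Δρ/Δz = 4.104/159 = 0.026 kg m⁻⁴
  191–205 m: Δρ/Δz = 0.505/14 = 0.036 kg m⁻⁴
  205–211 m: Δρ/Δz = 0.072/6 = 0.012 kg m⁻⁴
The largest gradient is in the 191–205 m interval — the pycnocline.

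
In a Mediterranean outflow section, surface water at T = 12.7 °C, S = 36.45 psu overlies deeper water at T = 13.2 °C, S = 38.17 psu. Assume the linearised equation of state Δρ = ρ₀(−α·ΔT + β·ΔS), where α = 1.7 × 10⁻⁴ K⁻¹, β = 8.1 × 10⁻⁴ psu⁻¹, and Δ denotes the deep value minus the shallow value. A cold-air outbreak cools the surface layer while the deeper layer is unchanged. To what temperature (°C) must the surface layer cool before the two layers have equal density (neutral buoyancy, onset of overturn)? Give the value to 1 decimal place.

5.0 °C

Neutral buoyancy requires Δρ = 0, i.e. −α(T_deep − T_surf′) + β(S_deep − S_surf) = 0.
T_surf′ = T_deep − (β/α)·ΔS = 13.2 − (8.1 × 10⁻⁴/1.7 × 10⁻⁴)·(+1.72) = 5.005 °C.
Cooling required: 12.7 − (5.005) = 7.695 °C.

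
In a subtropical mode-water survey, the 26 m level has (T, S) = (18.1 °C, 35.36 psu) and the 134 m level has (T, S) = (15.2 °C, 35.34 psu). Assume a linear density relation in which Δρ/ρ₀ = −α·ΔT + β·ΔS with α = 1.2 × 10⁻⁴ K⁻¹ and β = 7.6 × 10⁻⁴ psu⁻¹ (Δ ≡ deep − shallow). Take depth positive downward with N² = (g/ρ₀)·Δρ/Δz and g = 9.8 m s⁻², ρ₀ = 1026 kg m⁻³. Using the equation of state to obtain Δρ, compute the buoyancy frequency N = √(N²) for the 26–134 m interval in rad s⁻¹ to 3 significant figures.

5.50 × 10⁻³ rad s⁻¹

ΔT = -2.9 K, ΔS = -0.02 psu (deep − shallow).
Δρ/ρ₀ = −αΔT + βΔS = 3.48 × 10⁻⁴ − 1.52 × 10⁻⁵ = 3.328 × 10⁻⁴, so Δρ ≈ 0.3415 kg m⁻³.
N² = (g/ρ₀)·Δρ/Δz = g·(Δρ/ρ₀)/Δz = 9.8 × 3.328 × 10⁻⁴ / 108 = 3.0199 × 10⁻⁵ s⁻².
N = √(3.0199 × 10⁻⁵) = 5.4954 × 10⁻³ rad s⁻¹ ≈ 5.50 × 10⁻³ rad s⁻¹.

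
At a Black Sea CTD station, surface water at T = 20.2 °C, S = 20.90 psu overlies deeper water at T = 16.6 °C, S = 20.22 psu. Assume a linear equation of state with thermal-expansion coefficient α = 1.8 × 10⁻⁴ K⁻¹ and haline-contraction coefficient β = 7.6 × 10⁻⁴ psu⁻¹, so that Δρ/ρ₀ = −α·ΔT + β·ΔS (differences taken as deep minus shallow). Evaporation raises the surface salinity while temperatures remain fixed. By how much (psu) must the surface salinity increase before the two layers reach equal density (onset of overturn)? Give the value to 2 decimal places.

0.17 psu

Neutral buoyancy requires −α(T_deep − T_surf) + β(S_deep − S_surf′) = 0.
S_surf′ = S_deep − (α/β)·ΔT = 20.22 − (1.8 × 10⁻⁴/7.6 × 10⁻⁴)·(-3.6) = 21.0726 psu.
Increase required: 21.0726 − 20.90 = 0.1726 psu.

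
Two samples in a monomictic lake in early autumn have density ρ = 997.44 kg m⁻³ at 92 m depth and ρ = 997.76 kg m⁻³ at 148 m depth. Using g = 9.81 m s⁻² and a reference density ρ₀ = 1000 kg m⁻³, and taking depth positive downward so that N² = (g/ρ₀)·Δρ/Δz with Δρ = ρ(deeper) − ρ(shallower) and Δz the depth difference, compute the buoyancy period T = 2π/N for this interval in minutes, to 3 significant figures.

Δρ = 997.76 − 997.44 = 0.32 kg m⁻³ over Δz = 148 − 92 = 56 m.
N² = (9.81/1000) × (0.32/56) = 5.6057 × 10⁻⁵ s⁻².
N = √(5.6057 × 10⁻⁵) = 7.4871 × 10⁻³ rad s⁻¹, so T = 2π/N = 839.20 s = 13.987 min ≈ 14.0 min.

14.0 min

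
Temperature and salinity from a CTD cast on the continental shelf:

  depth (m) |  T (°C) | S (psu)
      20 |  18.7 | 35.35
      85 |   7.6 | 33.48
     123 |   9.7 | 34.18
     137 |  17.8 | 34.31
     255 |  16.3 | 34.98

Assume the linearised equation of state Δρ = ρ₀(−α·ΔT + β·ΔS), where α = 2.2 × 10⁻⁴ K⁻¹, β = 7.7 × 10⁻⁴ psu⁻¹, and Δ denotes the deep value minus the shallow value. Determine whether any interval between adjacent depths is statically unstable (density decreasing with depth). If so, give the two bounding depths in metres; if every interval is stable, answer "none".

123–137 m

Evaluate Δρ/ρ₀ = −αΔT + βΔS across each adjacent pair:
  20–85 m: −αΔT+βΔS = −(2.2 × 10⁻⁴)(-11.1)+(7.7 × 10⁻⁴)(-1.87) = 1.0 × 10⁻³ → stable
  85–123 m: −αΔT+βΔS = −(2.2 × 10⁻⁴)(+2.1)+(7.7 × 10⁻⁴)(+0.70) = 7.7 × 10⁻⁵ → stable
  123–137 m: −αΔT+βΔS = −(2.2 × 10⁻⁴)(+8.1)+(7.7 × 10⁻⁴)(+0.13) = -1.7 × 10⁻³ → UNSTABLE
  137–255 m: −αΔT+βΔS = −(2.2 × 10⁻⁴)(-1.5)+(7.7 × 10⁻⁴)(+0.67) = 8.5 × 10⁻⁴ → stable
The 123–137 m interval has Δρ < 0: lighter water underlies denser water.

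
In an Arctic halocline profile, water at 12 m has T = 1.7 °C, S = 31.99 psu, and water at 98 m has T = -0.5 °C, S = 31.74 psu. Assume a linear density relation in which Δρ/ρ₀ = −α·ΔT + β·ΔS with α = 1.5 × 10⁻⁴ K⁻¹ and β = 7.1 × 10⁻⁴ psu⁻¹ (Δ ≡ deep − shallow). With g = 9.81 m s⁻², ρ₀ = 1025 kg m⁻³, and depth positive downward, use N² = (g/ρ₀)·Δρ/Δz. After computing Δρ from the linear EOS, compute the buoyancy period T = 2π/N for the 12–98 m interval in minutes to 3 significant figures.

25.1 min

ΔT = -2.2 K, ΔS = -0.25 psu (deep − shallow).
Δρ/ρ₀ = −αΔT + βΔS = 3.30 × 10⁻⁴ − 1.775 × 10⁻⁴ = 1.525 × 10⁻⁴, so Δρ ≈ 0.1563 kg m⁻³.
N² = (g/ρ₀)·Δρ/Δz = g·(Δρ/ρ₀)/Δz = 9.81 × 1.525 × 10⁻⁴ / 86 = 1.7396 × 10⁻⁵ s⁻².
N = √(1.7396 × 10⁻⁵) = 4.1709 × 10⁻³ rad s⁻¹ → T = 2π/N = 1.5064 × 10³ s = 25.107 min ≈ 25.1 min.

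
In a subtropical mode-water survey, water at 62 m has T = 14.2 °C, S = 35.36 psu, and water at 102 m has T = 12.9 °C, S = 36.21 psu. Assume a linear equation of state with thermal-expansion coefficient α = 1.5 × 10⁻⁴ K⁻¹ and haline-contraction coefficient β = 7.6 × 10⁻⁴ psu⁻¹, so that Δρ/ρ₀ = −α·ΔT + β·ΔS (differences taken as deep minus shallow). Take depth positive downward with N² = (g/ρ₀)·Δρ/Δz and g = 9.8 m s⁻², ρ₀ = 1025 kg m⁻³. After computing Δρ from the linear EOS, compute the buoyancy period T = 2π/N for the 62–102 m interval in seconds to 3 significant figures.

438 s

ΔT = -1.3 K, ΔS = +0.85 psu (deep − shallow).
Δρ/ρ₀ = −αΔT + βΔS = 1.95 × 10⁻⁴ + 6.46 × 10⁻⁴ = 8.41 × 10⁻⁴, so Δρ ≈ 0.8620 kg m⁻³.
N² = (g/ρ₀)·Δρ/Δz = g·(Δρ/ρ₀)/Δz = 9.8 × 8.41 × 10⁻⁴ / 40 = 2.0605 × 10⁻⁴ s⁻².
N = √(2.0605 × 10⁻⁴) = 0.014354 rad s⁻¹ → T = 2π/N = 437.73 s ≈ 438 s.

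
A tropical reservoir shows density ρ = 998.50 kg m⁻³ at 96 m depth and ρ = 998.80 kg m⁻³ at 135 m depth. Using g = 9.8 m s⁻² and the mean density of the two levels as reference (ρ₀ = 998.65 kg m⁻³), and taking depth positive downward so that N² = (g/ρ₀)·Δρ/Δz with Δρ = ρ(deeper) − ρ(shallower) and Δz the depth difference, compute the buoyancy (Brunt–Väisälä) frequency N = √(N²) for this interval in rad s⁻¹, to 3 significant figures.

Δρ = 998.80 − 998.50 = 0.30 kg m⁻³ over Δz = 135 − 96 = 39 m.
N² = (9.8/998.65) × (0.30/39) = 7.5487 × 10⁻⁵ s⁻².
N = √(7.5487 × 10⁻⁵) = 8.6883 × 10⁻³ rad s⁻¹ ≈ 8.69 × 10⁻³ rad s⁻¹.

8.69 × 10⁻³ rad s⁻¹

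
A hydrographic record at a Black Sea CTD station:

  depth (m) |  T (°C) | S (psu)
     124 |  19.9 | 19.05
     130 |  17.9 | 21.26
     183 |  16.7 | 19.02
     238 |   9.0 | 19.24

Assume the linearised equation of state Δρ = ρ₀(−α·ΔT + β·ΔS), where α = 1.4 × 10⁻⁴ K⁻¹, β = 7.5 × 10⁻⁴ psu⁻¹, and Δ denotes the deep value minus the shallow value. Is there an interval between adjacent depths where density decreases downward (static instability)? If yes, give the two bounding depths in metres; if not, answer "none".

Evaluate Δρ/ρ₀ = −αΔT + βΔS across each adjacent pair:
  124–130 m: −αΔT+βΔS = −(1.4 × 10⁻⁴)(-2.0)+(7.5 × 10⁻⁴)(+2.21) = 1.9 × 10⁻³ → stable
  130–183 m: −αΔT+βΔS = −(1.4 × 10⁻⁴)(-1.2)+(7.5 × 10⁻⁴)(-2.24) = -1.5 × 10⁻³ → UNSTABLE
  183–238 m: −αΔT+βΔS = −(1.4 × 10⁻⁴)(-7.7)+(7.5 × 10⁻⁴)(+0.22) = 1.2 × 10⁻³ → stable
The 130–183 m interval has Δρ < 0: lighter water underlies denser water.

130–183 m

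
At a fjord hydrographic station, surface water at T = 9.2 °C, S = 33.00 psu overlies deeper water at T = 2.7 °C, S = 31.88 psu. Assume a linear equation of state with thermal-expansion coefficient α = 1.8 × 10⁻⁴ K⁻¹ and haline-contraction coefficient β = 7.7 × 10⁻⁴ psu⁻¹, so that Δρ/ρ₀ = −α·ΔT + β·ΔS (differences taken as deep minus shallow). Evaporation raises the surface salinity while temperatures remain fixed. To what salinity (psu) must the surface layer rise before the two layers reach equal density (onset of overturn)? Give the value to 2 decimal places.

Neutral buoyancy requires −α(T_deep − T_surf) + β(S_deep − S_surf′) = 0.
S_surf′ = S_deep − (α/β)·ΔT = 31.88 − (1.8 × 10⁻⁴/7.7 × 10⁻⁴)·(-6.5) = 33.3995 psu.
Increase required: 33.3995 − 33.00 = 0.3995 psu.

33.40 psu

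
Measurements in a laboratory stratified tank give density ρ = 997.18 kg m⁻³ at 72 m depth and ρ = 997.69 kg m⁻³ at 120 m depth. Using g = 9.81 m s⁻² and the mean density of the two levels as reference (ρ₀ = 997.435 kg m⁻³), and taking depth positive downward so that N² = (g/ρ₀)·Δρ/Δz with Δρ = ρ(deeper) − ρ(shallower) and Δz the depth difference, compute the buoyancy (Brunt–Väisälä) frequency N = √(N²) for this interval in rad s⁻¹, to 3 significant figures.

0.0102 rad s⁻¹

Δρ = 997.69 − 997.18 = 0.51 kg m⁻³ over Δz = 120 − 72 = 48 m.
N² = (9.81/997.435) × (0.51/48) = 1.0450 × 10⁻⁴ s⁻².
N = √(1.0450 × 10⁻⁴) = 0.010223 rad s⁻¹ ≈ 0.0102 rad s⁻¹.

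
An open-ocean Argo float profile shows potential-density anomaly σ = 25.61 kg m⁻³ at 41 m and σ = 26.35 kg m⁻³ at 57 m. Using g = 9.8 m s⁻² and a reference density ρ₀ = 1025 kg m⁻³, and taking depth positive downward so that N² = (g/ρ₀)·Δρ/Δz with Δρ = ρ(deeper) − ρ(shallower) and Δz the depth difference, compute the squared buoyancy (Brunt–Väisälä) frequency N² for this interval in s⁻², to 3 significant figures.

4.42 × 10⁻⁴ s⁻²

Δρ = 1026.35 − 1025.61 = 0.74 kg m⁻³ over Δz = 57 − 41 = 16 m.
N² = (9.8/1025) × (0.74/16) = 4.4220 × 10⁻⁴ s⁻² ≈ 4.42 × 10⁻⁴ s⁻².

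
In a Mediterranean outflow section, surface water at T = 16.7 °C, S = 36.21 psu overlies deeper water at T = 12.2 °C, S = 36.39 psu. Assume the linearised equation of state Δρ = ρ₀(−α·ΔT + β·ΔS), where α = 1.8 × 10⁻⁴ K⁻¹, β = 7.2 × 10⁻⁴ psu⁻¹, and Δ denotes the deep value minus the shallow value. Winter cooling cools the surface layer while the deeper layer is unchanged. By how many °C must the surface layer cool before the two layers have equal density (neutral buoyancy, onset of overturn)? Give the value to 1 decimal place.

Neutral buoyancy requires Δρ = 0, i.e. −α(T_deep − T_surf′) + β(S_deep − S_surf) = 0.
T_surf′ = T_deep − (β/α)·ΔS = 12.2 − (7.2 × 10⁻⁴/1.8 × 10⁻⁴)·(+0.18) = 11.480 °C.
Cooling required: 16.7 − (11.480) = 5.220 °C.

5.2 °C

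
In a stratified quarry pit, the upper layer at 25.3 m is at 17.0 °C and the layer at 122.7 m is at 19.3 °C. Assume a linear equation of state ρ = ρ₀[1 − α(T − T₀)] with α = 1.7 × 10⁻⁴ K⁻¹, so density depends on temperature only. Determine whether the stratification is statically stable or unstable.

ΔT = 19.3 − 17.0 = +2.3 K, so Δρ/ρ₀ = −αΔT = -3.91 × 10⁻⁴.
Δρ/ρ₀ < 0, so Δρ < 0: deeper water is lighter → statically unstable; the column would overturn.

unstable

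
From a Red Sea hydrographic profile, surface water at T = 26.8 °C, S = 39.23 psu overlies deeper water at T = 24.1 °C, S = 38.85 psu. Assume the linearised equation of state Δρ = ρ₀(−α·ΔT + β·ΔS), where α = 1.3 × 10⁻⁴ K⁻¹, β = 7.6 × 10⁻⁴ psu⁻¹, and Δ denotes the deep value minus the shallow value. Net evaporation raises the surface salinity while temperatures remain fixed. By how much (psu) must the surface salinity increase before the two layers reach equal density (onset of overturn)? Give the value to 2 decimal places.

Neutral buoyancy requires −α(T_deep − T_surf) + β(S_deep − S_surf′) = 0.
S_surf′ = S_deep − (α/β)·ΔT = 38.85 − (1.3 × 10⁻⁴/7.6 × 10⁻⁴)·(-2.7) = 39.3118 psu.
Increase required: 39.3118 − 39.23 = 0.0818 psu.

0.08 psu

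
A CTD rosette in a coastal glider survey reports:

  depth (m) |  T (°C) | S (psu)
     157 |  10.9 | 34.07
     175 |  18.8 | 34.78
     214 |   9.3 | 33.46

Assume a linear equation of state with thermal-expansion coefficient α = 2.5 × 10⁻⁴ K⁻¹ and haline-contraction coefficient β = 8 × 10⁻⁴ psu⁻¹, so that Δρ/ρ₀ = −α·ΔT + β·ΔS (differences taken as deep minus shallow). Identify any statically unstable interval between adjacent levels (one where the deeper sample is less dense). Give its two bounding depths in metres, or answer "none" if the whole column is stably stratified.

157–175 m

Evaluate Δρ/ρ₀ = −αΔT + βΔS across each adjacent pair:
  157–175 m: −αΔT+βΔS = −(2.5 × 10⁻⁴)(+7.9)+(8 × 10⁻⁴)(+0.71) = -1.4 × 10⁻³ → UNSTABLE
  175–214 m: −αΔT+βΔS = −(2.5 × 10⁻⁴)(-9.5)+(8 × 10⁻⁴)(-1.32) = 1.3 × 10⁻³ → stable
The 157–175 m interval has Δρ < 0: lighter water underlies denser water.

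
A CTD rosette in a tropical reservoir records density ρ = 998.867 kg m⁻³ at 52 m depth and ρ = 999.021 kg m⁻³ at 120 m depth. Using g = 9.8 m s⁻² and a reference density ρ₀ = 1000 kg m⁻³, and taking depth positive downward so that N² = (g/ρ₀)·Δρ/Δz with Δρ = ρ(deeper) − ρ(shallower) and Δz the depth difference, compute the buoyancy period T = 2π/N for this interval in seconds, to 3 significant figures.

1.33 × 10³ s

Δρ = 999.021 − 998.867 = 0.154 kg m⁻³ over Δz = 120 − 52 = 68 m.
N² = (9.8/1000) × (0.154/68) = 2.2194 × 10⁻⁵ s⁻².
N = √(2.2194 × 10⁻⁵) = 4.7111 × 10⁻³ rad s⁻¹, so T = 2π/N = 1.3337 × 10³ s ≈ 1.33 × 10³ s.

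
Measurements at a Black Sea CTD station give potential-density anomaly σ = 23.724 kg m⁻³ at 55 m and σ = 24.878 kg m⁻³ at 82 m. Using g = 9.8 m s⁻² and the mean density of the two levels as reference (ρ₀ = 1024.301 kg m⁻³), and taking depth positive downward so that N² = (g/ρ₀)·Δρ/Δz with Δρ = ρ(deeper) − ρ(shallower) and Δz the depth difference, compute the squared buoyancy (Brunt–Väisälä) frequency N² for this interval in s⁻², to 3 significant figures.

Δρ = 1024.878 − 1023.724 = 1.154 kg m⁻³ over Δz = 82 − 55 = 27 m.
N² = (9.8/1024.301) × (1.154/27) = 4.0892 × 10⁻⁴ s⁻² ≈ 4.09 × 10⁻⁴ s⁻².
A positive N² confirms static stability across the interval.

4.09 × 10⁻⁴ s⁻²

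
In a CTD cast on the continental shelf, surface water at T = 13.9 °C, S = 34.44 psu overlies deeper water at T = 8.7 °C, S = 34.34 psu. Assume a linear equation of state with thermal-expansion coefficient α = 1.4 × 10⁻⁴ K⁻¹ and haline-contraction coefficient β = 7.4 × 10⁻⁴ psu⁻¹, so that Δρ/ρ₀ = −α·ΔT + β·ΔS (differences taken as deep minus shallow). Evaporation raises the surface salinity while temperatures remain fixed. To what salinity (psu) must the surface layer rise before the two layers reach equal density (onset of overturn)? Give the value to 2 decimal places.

Neutral buoyancy requires −α(T_deep − T_surf) + β(S_deep − S_surf′) = 0.
S_surf′ = S_deep − (α/β)·ΔT = 34.34 − (1.4 × 10⁻⁴/7.4 × 10⁻⁴)·(-5.2) = 35.3238 psu.
Increase required: 35.3238 − 34.44 = 0.8838 psu.

35.32 psu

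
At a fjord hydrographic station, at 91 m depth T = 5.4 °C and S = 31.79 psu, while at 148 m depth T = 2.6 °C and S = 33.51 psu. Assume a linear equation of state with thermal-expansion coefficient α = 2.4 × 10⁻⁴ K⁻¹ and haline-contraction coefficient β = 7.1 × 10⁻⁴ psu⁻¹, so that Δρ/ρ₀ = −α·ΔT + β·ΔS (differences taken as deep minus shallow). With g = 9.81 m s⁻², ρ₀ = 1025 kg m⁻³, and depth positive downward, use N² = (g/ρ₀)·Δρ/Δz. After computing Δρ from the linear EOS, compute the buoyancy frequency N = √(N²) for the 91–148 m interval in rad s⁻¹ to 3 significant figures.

0.0181 rad s⁻¹

ΔT = -2.8 K, ΔS = +1.72 psu (deep − shallow).
Δρ/ρ₀ = −αΔT + βΔS = 6.72 × 10⁻⁴ + 1.2212 × 10⁻³ = 1.8932 × 10⁻³, so Δρ ≈ 1.941 kg m⁻³.
N² = (g/ρ₀)·Δρ/Δz = g·(Δρ/ρ₀)/Δz = 9.81 × 1.8932 × 10⁻³ / 57 = 3.2583 × 10⁻⁴ s⁻².
N = √(3.2583 × 10⁻⁴) = 0.018051 rad s⁻¹ ≈ 0.0181 rad s⁻¹.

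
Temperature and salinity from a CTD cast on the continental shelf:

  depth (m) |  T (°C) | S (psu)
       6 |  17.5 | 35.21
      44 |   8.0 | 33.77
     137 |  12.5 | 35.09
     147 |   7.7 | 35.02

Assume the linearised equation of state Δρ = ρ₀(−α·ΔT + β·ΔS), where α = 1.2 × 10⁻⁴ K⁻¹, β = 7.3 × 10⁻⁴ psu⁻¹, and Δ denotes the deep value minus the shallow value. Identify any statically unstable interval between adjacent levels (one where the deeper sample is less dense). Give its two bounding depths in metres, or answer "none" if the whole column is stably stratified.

Evaluate Δρ/ρ₀ = −αΔT + βΔS across each adjacent pair:
  6–44 m: −αΔT+βΔS = −(1.2 × 10⁻⁴)(-9.5)+(7.3 × 10⁻⁴)(-1.44) = 8.9 × 10⁻⁵ → stable
  44–137 m: −αΔT+βΔS = −(1.2 × 10⁻⁴)(+4.5)+(7.3 × 10⁻⁴)(+1.32) = 4.2 × 10⁻⁴ → stable
  137–147 m: −αΔT+βΔS = −(1.2 × 10⁻⁴)(-4.8)+(7.3 × 10⁻⁴)(-0.07) = 5.2 × 10⁻⁴ → stable
Every interval has Δρ > 0: the column is stably stratified throughout.

none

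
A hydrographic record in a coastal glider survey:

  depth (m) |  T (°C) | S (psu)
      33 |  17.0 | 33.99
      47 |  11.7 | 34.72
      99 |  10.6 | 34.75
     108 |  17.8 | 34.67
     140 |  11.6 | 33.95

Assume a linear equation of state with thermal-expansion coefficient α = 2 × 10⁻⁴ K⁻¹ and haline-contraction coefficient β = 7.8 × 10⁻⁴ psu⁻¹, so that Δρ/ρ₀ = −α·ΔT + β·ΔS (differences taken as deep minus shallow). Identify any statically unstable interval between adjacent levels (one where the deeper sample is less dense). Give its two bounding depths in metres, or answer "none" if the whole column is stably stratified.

99–108 m

Evaluate Δρ/ρ₀ = −αΔT + βΔS across each adjacent pair:
  33–47 m: −αΔT+βΔS = −(2 × 10⁻⁴)(-5.3)+(7.8 × 10⁻⁴)(+0.73) = 1.6 × 10⁻³ → stable
  47–99 m: −αΔT+βΔS = −(2 × 10⁻⁴)(-1.1)+(7.8 × 10⁻⁴)(+0.03) = 2.4 × 10⁻⁴ → stable
  99–108 m: −αΔT+βΔS = −(2 × 10⁻⁴)(+7.2)+(7.8 × 10⁻⁴)(-0.08) = -1.5 × 10⁻³ → UNSTABLE
  108–140 m: −αΔT+βΔS = −(2 × 10⁻⁴)(-6.2)+(7.8 × 10⁻⁴)(-0.72) = 6.8 × 10⁻⁴ → stable
The 99–108 m interval has Δρ < 0: lighter water underlies denser water.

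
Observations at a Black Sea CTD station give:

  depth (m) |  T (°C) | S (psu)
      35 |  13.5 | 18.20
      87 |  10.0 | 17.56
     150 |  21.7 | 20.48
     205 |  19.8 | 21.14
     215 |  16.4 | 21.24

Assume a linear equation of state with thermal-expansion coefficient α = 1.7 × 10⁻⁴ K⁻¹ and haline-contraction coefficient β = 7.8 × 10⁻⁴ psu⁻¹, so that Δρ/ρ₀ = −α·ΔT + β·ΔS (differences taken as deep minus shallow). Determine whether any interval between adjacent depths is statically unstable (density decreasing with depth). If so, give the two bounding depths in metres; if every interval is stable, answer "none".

Evaluate Δρ/ρ₀ = −αΔT + βΔS across each adjacent pair:
  35–87 m: −αΔT+βΔS = −(1.7 × 10⁻⁴)(-3.5)+(7.8 × 10⁻⁴)(-0.64) = 9.6 × 10⁻⁵ → stable
  87–150 m: −αΔT+βΔS = −(1.7 × 10⁻⁴)(+11.7)+(7.8 × 10⁻⁴)(+2.92) = 2.9 × 10⁻⁴ → stable
  150–205 m: −αΔT+βΔS = −(1.7 × 10⁻⁴)(-1.9)+(7.8 × 10⁻⁴)(+0.66) = 8.4 × 10⁻⁴ → stable
  205–215 m: −αΔT+βΔS = −(1.7 × 10⁻⁴)(-3.4)+(7.8 × 10⁻⁴)(+0.10) = 6.6 × 10⁻⁴ → stable
Every interval has Δρ > 0: the column is stably stratified throughout.

none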